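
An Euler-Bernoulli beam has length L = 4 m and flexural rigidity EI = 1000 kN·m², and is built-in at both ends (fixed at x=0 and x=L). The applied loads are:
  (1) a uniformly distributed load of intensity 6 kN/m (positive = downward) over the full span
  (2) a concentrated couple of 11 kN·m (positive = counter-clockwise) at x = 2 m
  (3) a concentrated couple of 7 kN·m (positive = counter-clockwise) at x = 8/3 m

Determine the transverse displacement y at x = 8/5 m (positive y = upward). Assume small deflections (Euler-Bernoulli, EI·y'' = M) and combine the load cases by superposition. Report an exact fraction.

y(8/5) = -4067/703125 m

Load 1 — uniform load w=6 kN/m over full span:
  y_1 = -wx²(L-x)²/(24EI) = -6·(8/5)²·(4-(8/5))²/(24·1000) = -288/78125 m
Load 2 — applied couple M₀=11 kN·m at a=2 m (b=L-a=2):
  y_2 = (R_Ax³/6 - M_Ax²/2)/EI  [x≤a] with R_A=33/8, M_A=11/4 = ((33/8)·(8/5)³/6 - (11/4)·(8/5)²/2)/1000 = -11/15625 m
Load 3 — applied couple M₀=7 kN·m at a=8/3 m (b=L-a=4/3):
  y_3 = (R_Ax³/6 - M_Ax²/2)/EI  [x≤a] with R_A=7/3, M_A=7/3 = ((7/3)·(8/5)³/6 - (7/3)·(8/5)²/2)/1000 = -196/140625 m
Superposition: y = Σ y_i = -4067/703125 m ≈ -0.005784 m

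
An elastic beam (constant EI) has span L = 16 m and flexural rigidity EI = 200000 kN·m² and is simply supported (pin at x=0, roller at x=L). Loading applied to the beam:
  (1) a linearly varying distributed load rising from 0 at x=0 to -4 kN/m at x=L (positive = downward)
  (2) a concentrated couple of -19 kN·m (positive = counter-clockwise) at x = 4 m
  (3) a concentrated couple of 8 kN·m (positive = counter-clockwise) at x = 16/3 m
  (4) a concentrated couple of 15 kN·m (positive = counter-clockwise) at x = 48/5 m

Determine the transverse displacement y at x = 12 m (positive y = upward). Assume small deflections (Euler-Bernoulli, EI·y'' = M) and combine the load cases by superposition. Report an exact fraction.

Load 1 — triangular load w₀=-4 kN/m (0→w₀ over full span):
  y_1 = -w₀x(7L⁴-10L²x²+3x⁴)/(360LEI) = -(-4)·12·(7·16⁴-10·16²·12²+3·12⁴)/(360·16·200000) = 119/18750 m
Load 2 — applied couple M₀=-19 kN·m at a=4 m (b=L-a=12):
  y_2 = (M₀x³/(6L)-M₀(x-a)²/2+C₁x)/EI  [x>a] with C₁=M₀(3b²-L²)/(6L)=-209/6 = ((-19)·12³/(6·16)-(-19)·(12-4)²/2+(-209/6)·12)/200000 = -19/25000 m
Load 3 — applied couple M₀=8 kN·m at a=16/3 m (b=L-a=32/3):
  y_3 = (M₀x³/(6L)-M₀(x-a)²/2+C₁x)/EI  [x>a] with C₁=M₀(3b²-L²)/(6L)=64/9 = (8·12³/(6·16)-8·(12-(16/3))²/2+(64/9)·12)/200000 = 29/112500 m
Load 4 — applied couple M₀=15 kN·m at a=48/5 m (b=L-a=32/5):
  y_4 = (M₀x³/(6L)-M₀(x-a)²/2+C₁x)/EI  [x>a] with C₁=M₀(3b²-L²)/(6L)=-104/5 = (15·12³/(6·16)-15·(12-(48/5))²/2+(-104/5)·12)/200000 = -57/500000 m
Superposition: y = Σ y_i = 25787/4500000 m ≈ 0.005730 m

y(12) = 25787/4500000 m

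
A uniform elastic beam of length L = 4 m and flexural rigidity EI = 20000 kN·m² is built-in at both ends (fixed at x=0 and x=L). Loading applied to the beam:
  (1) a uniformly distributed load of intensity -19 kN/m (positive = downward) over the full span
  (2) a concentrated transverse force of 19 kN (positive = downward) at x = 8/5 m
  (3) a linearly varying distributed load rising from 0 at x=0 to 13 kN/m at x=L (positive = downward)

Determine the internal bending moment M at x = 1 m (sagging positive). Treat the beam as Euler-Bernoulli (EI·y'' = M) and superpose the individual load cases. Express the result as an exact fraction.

Load 1 — uniform load w=-19 kN/m over full span:
  M_1 = wLx/2 - wL²/12 - wx²/2 = (-19)·4·1/2 - (-19)·4²/12 - (-19)·1²/2 = -19/6 kN·m
Load 2 — point force P=19 kN at a=8/5 m (b=L-a=12/5):
  M_2 = Pb²(3a+b)x/L³ - Pab²/L²  [x≤a] = 19·(12/5)²·(3·(8/5)+(12/5))·1/4³ - 19·(8/5)·(12/5)²/4² = 171/125 kN·m
Load 3 — triangular load w₀=13 kN/m (0→w₀ over full span):
  M_3 = 3w₀Lx/20 - w₀L²/30 - w₀x³/(6L) = 3·13·4·1/20 - 13·4²/30 - 13·1³/(6·4) = 13/40 kN·m
Superposition: M = Σ M_i = -4421/3000 kN·m ≈ -1.473667 kN·m

M(1) = -4421/3000 kN·m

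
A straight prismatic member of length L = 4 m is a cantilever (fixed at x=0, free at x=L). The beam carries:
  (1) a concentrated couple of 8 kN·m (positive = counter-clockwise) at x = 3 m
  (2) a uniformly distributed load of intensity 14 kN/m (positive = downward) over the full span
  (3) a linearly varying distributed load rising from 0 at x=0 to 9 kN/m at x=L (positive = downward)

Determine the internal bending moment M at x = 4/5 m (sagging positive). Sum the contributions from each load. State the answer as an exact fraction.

M(4/5) = -12184/125 kN·m

Load 1 — applied couple M₀=8 kN·m at a=3 m (b=L-a=1):
  M_1 = M₀  [x≤a] = 8 = 8 kN·m
Load 2 — uniform load w=14 kN/m over full span:
  M_2 = -w(L-x)²/2 = -14·(4-(4/5))²/2 = -1792/25 kN·m
Load 3 — triangular load w₀=9 kN/m (0→w₀ over full span):
  M_3 = w₀Lx/2 - w₀L²/3 - w₀x³/(6L) = 9·4·(4/5)/2 - 9·4²/3 - 9·(4/5)³/(6·4) = -4224/125 kN·m
Superposition: M = Σ M_i = -12184/125 kN·m ≈ -97.472000 kN·m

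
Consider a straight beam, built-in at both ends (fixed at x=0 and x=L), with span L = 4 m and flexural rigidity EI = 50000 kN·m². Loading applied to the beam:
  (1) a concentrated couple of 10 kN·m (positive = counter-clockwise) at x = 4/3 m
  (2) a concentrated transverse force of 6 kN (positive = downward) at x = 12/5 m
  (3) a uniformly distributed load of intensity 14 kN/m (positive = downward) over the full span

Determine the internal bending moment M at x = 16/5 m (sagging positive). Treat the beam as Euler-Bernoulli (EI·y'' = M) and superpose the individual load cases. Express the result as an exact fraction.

Load 1 — applied couple M₀=10 kN·m at a=4/3 m (b=L-a=8/3):
  M_1 = R_Ax - M_A - M₀  [x>a] with R_A=10/3, M_A=0 = (10/3)·(16/5) - 0 - 10 = 2/3 kN·m
Load 2 — point force P=6 kN at a=12/5 m (b=L-a=8/5):
  M_2 = Pa²(a+3b)(L-x)/L³ - Pa²b/L²  [x>a] = 6·(12/5)²·((12/5)+3·(8/5))·(4-(16/5))/4³ - 6·(12/5)²·(8/5)/4² = -216/625 kN·m
Load 3 — uniform load w=14 kN/m over full span:
  M_3 = wLx/2 - wL²/12 - wx²/2 = 14·4·(16/5)/2 - 14·4²/12 - 14·(16/5)²/2 = -56/75 kN·m
Superposition: M = Σ M_i = -266/625 kN·m ≈ -0.425600 kN·m

M(16/5) = -266/625 kN·m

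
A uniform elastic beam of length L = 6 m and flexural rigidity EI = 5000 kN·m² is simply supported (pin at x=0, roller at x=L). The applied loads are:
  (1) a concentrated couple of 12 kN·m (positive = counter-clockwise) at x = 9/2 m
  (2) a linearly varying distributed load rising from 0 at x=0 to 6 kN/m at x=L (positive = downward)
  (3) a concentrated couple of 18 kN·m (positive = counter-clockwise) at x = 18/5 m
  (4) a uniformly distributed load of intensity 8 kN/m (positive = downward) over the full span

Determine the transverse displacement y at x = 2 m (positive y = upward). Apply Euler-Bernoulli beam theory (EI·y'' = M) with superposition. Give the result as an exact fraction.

Load 1 — applied couple M₀=12 kN·m at a=9/2 m (b=L-a=3/2):
  y_1 = (M₀x³/(6L)+C₁x)/EI  [x≤a] with C₁=M₀(3b²-L²)/(6L)=-39/4 = (12·2³/(6·6)+(-39/4)·2)/5000 = -101/30000 m
Load 2 — triangular load w₀=6 kN/m (0→w₀ over full span):
  y_2 = -w₀x(7L⁴-10L²x²+3x⁴)/(360LEI) = -6·2·(7·6⁴-10·6²·2²+3·2⁴)/(360·6·5000) = -16/1875 m
Load 3 — applied couple M₀=18 kN·m at a=18/5 m (b=L-a=12/5):
  y_3 = (M₀x³/(6L)+C₁x)/EI  [x≤a] with C₁=M₀(3b²-L²)/(6L)=-234/25 = (18·2³/(6·6)+(-234/25)·2)/5000 = -46/15625 m
Load 4 — uniform load w=8 kN/m over full span:
  y_4 = -wx(L³-2Lx²+x³)/(24EI) = -8·2·(6³-2·6·2²+2³)/(24·5000) = -44/1875 m
Superposition: y = Σ y_i = -28733/750000 m ≈ -0.038311 m

y(2) = -28733/750000 m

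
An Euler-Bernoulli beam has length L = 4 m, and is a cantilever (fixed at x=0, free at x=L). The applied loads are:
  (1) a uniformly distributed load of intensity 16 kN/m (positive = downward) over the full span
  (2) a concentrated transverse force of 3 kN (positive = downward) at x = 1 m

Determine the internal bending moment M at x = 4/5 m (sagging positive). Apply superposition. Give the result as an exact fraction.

Load 1 — uniform load w=16 kN/m over full span:
  M_1 = -w(L-x)²/2 = -16·(4-(4/5))²/2 = -2048/25 kN·m
Load 2 — point force P=3 kN at a=1 m (b=L-a=3):
  M_2 = -P(a-x)  [x≤a] = -3·(1-(4/5)) = -3/5 kN·m
Superposition: M = Σ M_i = -2063/25 kN·m ≈ -82.520000 kN·m

M(4/5) = -2063/25 kN·m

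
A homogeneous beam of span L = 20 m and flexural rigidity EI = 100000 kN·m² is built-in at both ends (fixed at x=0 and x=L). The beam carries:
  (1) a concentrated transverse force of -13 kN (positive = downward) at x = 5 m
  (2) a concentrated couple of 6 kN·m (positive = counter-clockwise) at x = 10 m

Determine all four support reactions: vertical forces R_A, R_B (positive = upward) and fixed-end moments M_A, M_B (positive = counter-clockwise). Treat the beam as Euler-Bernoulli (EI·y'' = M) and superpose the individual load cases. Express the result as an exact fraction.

Load 1 — point force P=-13 kN at a=5 m (b=L-a=15):
  R_A = Pb²(3a+b)/L³ = (-13)·15²·(3·5+15)/20³ = -351/32 kN
  M_A = Pab²/L² = (-13)·5·15²/20² = -585/16 kN·m
  R_B = Pa²(a+3b)/L³ = (-13)·5²·(5+3·15)/20³ = -65/32 kN
  M_B = -Pa²b/L² = -(-13)·5²·15/20² = 195/16 kN·m
Load 2 — applied couple M₀=6 kN·m at a=10 m (b=L-a=10):
  R_A = 6M₀ab/L³ = 6·6·10·10/20³ = 9/20 kN
  M_A = M₀b(2a-b)/L² = 6·10·(2·10-10)/20² = 3/2 kN·m
  R_B = -6M₀ab/L³ = -6·6·10·10/20³ = -9/20 kN
  M_B = M₀a(2b-a)/L² = 6·10·(2·10-10)/20² = 3/2 kN·m
Superposition: R_A = -1683/160 kN, M_A = -561/16 kN·m, R_B = -397/160 kN, M_B = 219/16 kN·m

R_A = -1683/160 kN, M_A = -561/16 kN·m, R_B = -397/160 kN, M_B = 219/16 kN·m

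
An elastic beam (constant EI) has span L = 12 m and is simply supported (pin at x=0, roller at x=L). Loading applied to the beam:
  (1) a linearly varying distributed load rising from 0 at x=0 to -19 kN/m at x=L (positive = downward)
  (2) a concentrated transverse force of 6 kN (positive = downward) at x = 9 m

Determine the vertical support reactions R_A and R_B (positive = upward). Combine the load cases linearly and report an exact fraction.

Load 1 — triangular load w₀=-19 kN/m (0→w₀ over full span):
  R_A = w₀L/6 = (-19)·12/6 = -38 kN
  R_B = w₀L/3 = (-19)·12/3 = -76 kN
Load 2 — point force P=6 kN at a=9 m (b=L-a=3):
  R_A = Pb/L = 6·3/12 = 3/2 kN
  R_B = Pa/L = 6·9/12 = 9/2 kN
Superposition: R_A = -73/2 kN, R_B = -143/2 kN

R_A = -73/2 kN, R_B = -143/2 kN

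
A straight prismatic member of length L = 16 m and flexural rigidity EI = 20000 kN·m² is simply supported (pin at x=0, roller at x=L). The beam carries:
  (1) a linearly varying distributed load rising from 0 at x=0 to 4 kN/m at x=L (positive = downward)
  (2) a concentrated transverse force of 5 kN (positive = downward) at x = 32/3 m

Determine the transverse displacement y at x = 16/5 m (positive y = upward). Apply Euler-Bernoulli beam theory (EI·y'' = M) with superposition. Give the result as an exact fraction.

Load 1 — triangular load w₀=4 kN/m (0→w₀ over full span):
  y_1 = -w₀x(7L⁴-10L²x²+3x⁴)/(360LEI) = -4·(16/5)·(7·16⁴-10·16²·(16/5)²+3·(16/5)⁴)/(360·16·20000) = -1409024/29296875 m
Load 2 — point force P=5 kN at a=32/3 m (b=L-a=16/3):
  y_2 = -Pbx(L²-b²-x²)/(6LEI)  [x≤a] = -5·(16/3)·(16/5)·(16²-(16/3)²-(16/5)²)/(6·16·20000) = -12224/1265625 m
Superposition: y = Σ y_i = -45683648/791015625 m ≈ -0.057753 m

y(16/5) = -45683648/791015625 m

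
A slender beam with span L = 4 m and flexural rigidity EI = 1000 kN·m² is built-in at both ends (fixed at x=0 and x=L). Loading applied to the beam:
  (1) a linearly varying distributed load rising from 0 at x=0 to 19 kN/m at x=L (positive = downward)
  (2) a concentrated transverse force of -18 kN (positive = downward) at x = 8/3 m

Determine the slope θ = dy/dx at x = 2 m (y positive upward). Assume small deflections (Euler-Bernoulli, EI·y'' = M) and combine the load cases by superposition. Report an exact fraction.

Load 1 — triangular load w₀=19 kN/m (0→w₀ over full span):
  θ_1 = -w₀(2x(L-x)(L-2x)(x+2L)+x²(L-x)²)/(120LEI) = -19·(2·2·(4-2)·(4-2·2)·(2+2·4)+2²·(4-2)²)/(120·4·1000) = -19/30000 rad
Load 2 — point force P=-18 kN at a=8/3 m (b=L-a=4/3):
  θ_2 = -Pb²x(2aL-(3a+b)x)/(2L³EI)  [x≤a] = -(-18)·(4/3)²·2·(2·(8/3)·4-(3·(8/3)+(4/3))·2)/(2·4³·1000) = 1/750 rad
Superposition: θ = Σ θ_i = 7/10000 rad ≈ 0.000700 rad

θ(2) = 7/10000 rad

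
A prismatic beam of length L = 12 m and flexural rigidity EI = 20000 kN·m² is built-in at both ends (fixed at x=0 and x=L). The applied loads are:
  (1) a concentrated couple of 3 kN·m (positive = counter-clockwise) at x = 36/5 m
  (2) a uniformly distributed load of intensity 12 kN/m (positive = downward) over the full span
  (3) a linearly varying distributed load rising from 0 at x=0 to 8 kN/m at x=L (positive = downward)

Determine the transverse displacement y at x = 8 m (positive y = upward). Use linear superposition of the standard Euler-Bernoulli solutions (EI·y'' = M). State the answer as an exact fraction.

Load 1 — applied couple M₀=3 kN·m at a=36/5 m (b=L-a=24/5):
  y_1 = (R_Ax³/6 - M_Ax²/2 - M₀(x-a)²/2)/EI  [x>a] with R_A=9/25, M_A=24/25 = ((9/25)·8³/6 - (24/25)·8²/2 - 3·(8-(36/5))²/2)/20000 = -3/62500 m
Load 2 — uniform load w=12 kN/m over full span:
  y_2 = -wx²(L-x)²/(24EI) = -12·8²·(12-8)²/(24·20000) = -16/625 m
Load 3 — triangular load w₀=8 kN/m (0→w₀ over full span):
  y_3 = -w₀x²(L-x)²(x+2L)/(120LEI) = -8·8²·(12-8)²·(8+2·12)/(120·12·20000) = -256/28125 m
Superposition: y = Σ y_i = -19547/562500 m ≈ -0.034750 m

y(8) = -19547/562500 m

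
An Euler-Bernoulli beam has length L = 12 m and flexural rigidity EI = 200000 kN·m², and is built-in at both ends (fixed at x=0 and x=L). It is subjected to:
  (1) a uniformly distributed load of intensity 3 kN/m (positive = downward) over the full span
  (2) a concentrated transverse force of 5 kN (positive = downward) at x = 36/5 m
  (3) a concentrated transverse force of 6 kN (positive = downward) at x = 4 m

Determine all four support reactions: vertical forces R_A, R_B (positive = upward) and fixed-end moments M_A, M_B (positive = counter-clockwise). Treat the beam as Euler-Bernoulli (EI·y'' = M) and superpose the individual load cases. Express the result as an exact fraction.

Load 1 — uniform load w=3 kN/m over full span:
  R_A = wL/2 = 3·12/2 = 18 kN
  M_A = wL²/12 = 3·12²/12 = 36 kN·m
  R_B = wL/2 = 3·12/2 = 18 kN
  M_B = -wL²/12 = -3·12²/12 = -36 kN·m
Load 2 — point force P=5 kN at a=36/5 m (b=L-a=24/5):
  R_A = Pb²(3a+b)/L³ = 5·(24/5)²·(3·(36/5)+(24/5))/12³ = 44/25 kN
  M_A = Pab²/L² = 5·(36/5)·(24/5)²/12² = 144/25 kN·m
  R_B = Pa²(a+3b)/L³ = 5·(36/5)²·((36/5)+3·(24/5))/12³ = 81/25 kN
  M_B = -Pa²b/L² = -5·(36/5)²·(24/5)/12² = -216/25 kN·m
Load 3 — point force P=6 kN at a=4 m (b=L-a=8):
  R_A = Pb²(3a+b)/L³ = 6·8²·(3·4+8)/12³ = 40/9 kN
  M_A = Pab²/L² = 6·4·8²/12² = 32/3 kN·m
  R_B = Pa²(a+3b)/L³ = 6·4²·(4+3·8)/12³ = 14/9 kN
  M_B = -Pa²b/L² = -6·4²·8/12² = -16/3 kN·m
Superposition: R_A = 5446/225 kN, M_A = 3932/75 kN·m, R_B = 5129/225 kN, M_B = -3748/75 kN·m

R_A = 5446/225 kN, M_A = 3932/75 kN·m, R_B = 5129/225 kN, M_B = -3748/75 kN·m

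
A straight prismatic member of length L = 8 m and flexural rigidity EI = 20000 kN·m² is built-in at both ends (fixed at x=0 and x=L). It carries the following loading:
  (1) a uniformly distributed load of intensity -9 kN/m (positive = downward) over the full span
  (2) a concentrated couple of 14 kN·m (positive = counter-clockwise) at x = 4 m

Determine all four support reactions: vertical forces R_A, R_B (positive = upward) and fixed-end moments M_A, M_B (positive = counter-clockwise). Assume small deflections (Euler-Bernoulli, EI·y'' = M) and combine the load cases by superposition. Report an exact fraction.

R_A = -267/8 kN, M_A = -89/2 kN·m, R_B = -309/8 kN, M_B = 103/2 kN·m

Load 1 — uniform load w=-9 kN/m over full span:
  R_A = wL/2 = (-9)·8/2 = -36 kN
  M_A = wL²/12 = (-9)·8²/12 = -48 kN·m
  R_B = wL/2 = (-9)·8/2 = -36 kN
  M_B = -wL²/12 = -(-9)·8²/12 = 48 kN·m
Load 2 — applied couple M₀=14 kN·m at a=4 m (b=L-a=4):
  R_A = 6M₀ab/L³ = 6·14·4·4/8³ = 21/8 kN
  M_A = M₀b(2a-b)/L² = 14·4·(2·4-4)/8² = 7/2 kN·m
  R_B = -6M₀ab/L³ = -6·14·4·4/8³ = -21/8 kN
  M_B = M₀a(2b-a)/L² = 14·4·(2·4-4)/8² = 7/2 kN·m
Superposition: R_A = -267/8 kN, M_A = -89/2 kN·m, R_B = -309/8 kN, M_B = 103/2 kN·m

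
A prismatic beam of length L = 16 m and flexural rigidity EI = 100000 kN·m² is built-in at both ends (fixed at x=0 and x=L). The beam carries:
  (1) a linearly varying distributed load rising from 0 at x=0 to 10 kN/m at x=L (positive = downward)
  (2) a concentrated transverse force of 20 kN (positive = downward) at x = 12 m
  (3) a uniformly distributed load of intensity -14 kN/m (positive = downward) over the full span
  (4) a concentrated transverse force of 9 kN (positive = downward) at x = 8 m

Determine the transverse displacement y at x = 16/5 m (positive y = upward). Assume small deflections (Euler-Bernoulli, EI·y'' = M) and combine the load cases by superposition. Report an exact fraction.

y(16/5) = 159308/29296875 m

Load 1 — triangular load w₀=10 kN/m (0→w₀ over full span):
  y_1 = -w₀x²(L-x)²(x+2L)/(120LEI) = -10·(16/5)²·(16-(16/5))²·((16/5)+2·16)/(120·16·100000) = -90112/29296875 m
Load 2 — point force P=20 kN at a=12 m (b=L-a=4):
  y_2 = -Pb²x²(3aL-(3a+b)x)/(6L³EI)  [x≤a] = -20·4²·(16/5)²·(3·12·16-(3·12+4)·(16/5))/(6·16³·100000) = -28/46875 m
Load 3 — uniform load w=-14 kN/m over full span:
  y_3 = -wx²(L-x)²/(24EI) = -(-14)·(16/5)²·(16-(16/5))²/(24·100000) = 57344/5859375 m
Load 4 — point force P=9 kN at a=8 m (b=L-a=8):
  y_4 = -Pb²x²(3aL-(3a+b)x)/(6L³EI)  [x≤a] = -9·8²·(16/5)²·(3·8·16-(3·8+8)·(16/5))/(6·16³·100000) = -264/390625 m
Superposition: y = Σ y_i = 159308/29296875 m ≈ 0.005438 m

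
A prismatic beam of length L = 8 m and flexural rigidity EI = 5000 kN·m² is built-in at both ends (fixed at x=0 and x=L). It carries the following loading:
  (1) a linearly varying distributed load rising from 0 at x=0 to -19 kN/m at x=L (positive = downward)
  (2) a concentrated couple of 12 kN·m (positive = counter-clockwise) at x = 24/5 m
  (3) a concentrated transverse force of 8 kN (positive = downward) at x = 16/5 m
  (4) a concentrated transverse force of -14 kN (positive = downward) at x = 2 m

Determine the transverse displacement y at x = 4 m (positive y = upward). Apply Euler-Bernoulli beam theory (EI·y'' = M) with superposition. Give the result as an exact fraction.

Load 1 — triangular load w₀=-19 kN/m (0→w₀ over full span):
  y_1 = -w₀x²(L-x)²(x+2L)/(120LEI) = -(-19)·4²·(8-4)²·(4+2·8)/(120·8·5000) = 38/1875 m
Load 2 — applied couple M₀=12 kN·m at a=24/5 m (b=L-a=16/5):
  y_2 = (R_Ax³/6 - M_Ax²/2)/EI  [x≤a] with R_A=54/25, M_A=96/25 = ((54/25)·4³/6 - (96/25)·4²/2)/5000 = -24/15625 m
Load 3 — point force P=8 kN at a=16/5 m (b=L-a=24/5):
  y_3 = -Pa²(L-x)²(3bL-(3b+a)(L-x))/(6L³EI)  [x>a] = -8·(16/5)²·(8-4)²·(3·(24/5)·8-(3·(24/5)+(16/5))·(8-4))/(6·8³·5000) = -896/234375 m
Load 4 — point force P=-14 kN at a=2 m (b=L-a=6):
  y_4 = -Pa²(L-x)²(3bL-(3b+a)(L-x))/(6L³EI)  [x>a] = -(-14)·2²·(8-4)²·(3·6·8-(3·6+2)·(8-4))/(6·8³·5000) = 7/1875 m
Superposition: y = Σ y_i = 4369/234375 m ≈ 0.018641 m

y(4) = 4369/234375 m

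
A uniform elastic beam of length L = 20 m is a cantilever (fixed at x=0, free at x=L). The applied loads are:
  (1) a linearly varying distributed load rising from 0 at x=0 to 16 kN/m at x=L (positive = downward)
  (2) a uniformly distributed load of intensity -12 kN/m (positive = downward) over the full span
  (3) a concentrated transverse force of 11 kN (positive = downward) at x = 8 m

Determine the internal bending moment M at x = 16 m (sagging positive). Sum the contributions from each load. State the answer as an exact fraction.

M(16) = -352/15 kN·m

Load 1 — triangular load w₀=16 kN/m (0→w₀ over full span):
  M_1 = w₀Lx/2 - w₀L²/3 - w₀x³/(6L) = 16·20·16/2 - 16·20²/3 - 16·16³/(6·20) = -1792/15 kN·m
Load 2 — uniform load w=-12 kN/m over full span:
  M_2 = -w(L-x)²/2 = -(-12)·(20-16)²/2 = 96 kN·m
Load 3 — point force P=11 kN at a=8 m (b=L-a=12):
  M_3 = 0  [x>a] = 0 kN·m
Superposition: M = Σ M_i = -352/15 kN·m ≈ -23.466667 kN·m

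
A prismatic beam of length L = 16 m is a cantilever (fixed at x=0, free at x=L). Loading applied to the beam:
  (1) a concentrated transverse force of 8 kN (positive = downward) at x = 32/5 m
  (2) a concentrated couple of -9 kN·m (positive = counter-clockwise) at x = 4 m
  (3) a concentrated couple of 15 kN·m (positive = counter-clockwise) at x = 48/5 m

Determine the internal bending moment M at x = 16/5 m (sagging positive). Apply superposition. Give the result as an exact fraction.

Load 1 — point force P=8 kN at a=32/5 m (b=L-a=48/5):
  M_1 = -P(a-x)  [x≤a] = -8·((32/5)-(16/5)) = -128/5 kN·m
Load 2 — applied couple M₀=-9 kN·m at a=4 m (b=L-a=12):
  M_2 = M₀  [x≤a] = (-9) = -9 kN·m
Load 3 — applied couple M₀=15 kN·m at a=48/5 m (b=L-a=32/5):
  M_3 = M₀  [x≤a] = 15 = 15 kN·m
Superposition: M = Σ M_i = -98/5 kN·m ≈ -19.600000 kN·m

M(16/5) = -98/5 kN·m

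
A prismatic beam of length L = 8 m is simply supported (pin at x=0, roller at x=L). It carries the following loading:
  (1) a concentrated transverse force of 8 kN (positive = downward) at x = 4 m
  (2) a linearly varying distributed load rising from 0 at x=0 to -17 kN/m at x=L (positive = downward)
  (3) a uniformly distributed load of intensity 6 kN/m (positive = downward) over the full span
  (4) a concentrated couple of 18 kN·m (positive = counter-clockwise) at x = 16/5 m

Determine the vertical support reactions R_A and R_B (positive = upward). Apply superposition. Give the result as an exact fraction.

Load 1 — point force P=8 kN at a=4 m (b=L-a=4):
  R_A = Pb/L = 8·4/8 = 4 kN
  R_B = Pa/L = 8·4/8 = 4 kN
Load 2 — triangular load w₀=-17 kN/m (0→w₀ over full span):
  R_A = w₀L/6 = (-17)·8/6 = -68/3 kN
  R_B = w₀L/3 = (-17)·8/3 = -136/3 kN
Load 3 — uniform load w=6 kN/m over full span:
  R_A = wL/2 = 6·8/2 = 24 kN
  R_B = wL/2 = 6·8/2 = 24 kN
Load 4 — applied couple M₀=18 kN·m at a=16/5 m (b=L-a=24/5):
  R_A = M₀/L = 18/8 = 9/4 kN
  R_B = -M₀/L = -18/8 = -9/4 kN
Superposition: R_A = 91/12 kN, R_B = -235/12 kN

R_A = 91/12 kN, R_B = -235/12 kN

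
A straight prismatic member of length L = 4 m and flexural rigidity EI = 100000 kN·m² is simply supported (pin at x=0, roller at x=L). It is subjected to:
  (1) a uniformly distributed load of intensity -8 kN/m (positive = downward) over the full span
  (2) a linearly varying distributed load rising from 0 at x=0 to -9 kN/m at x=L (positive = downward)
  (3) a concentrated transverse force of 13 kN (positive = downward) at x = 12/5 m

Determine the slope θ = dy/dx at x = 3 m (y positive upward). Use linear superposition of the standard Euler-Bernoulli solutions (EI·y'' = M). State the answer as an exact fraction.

Load 1 — uniform load w=-8 kN/m over full span:
  θ_1 = -w(L³-6Lx²+4x³)/(24EI) = -(-8)·(4³-6·4·3²+4·3³)/(24·100000) = -11/75000 rad
Load 2 — triangular load w₀=-9 kN/m (0→w₀ over full span):
  θ_2 = -w₀(7L⁴-30L²x²+15x⁴)/(360LEI) = -(-9)·(7·4⁴-30·4²·3²+15·3⁴)/(360·4·100000) = -1313/16000000 rad
Load 3 — point force P=13 kN at a=12/5 m (b=L-a=8/5):
  θ_3 = -Pa(2L²-6Lx+3x²+a²)/(6LEI)  [x>a] = -13·(12/5)·(2·4²-6·4·3+3·3²+(12/5)²)/(6·4·100000) = 2353/25000000 rad
Superposition: θ = Σ θ_i = -161531/1200000000 rad ≈ -0.000135 rad

θ(3) = -161531/1200000000 rad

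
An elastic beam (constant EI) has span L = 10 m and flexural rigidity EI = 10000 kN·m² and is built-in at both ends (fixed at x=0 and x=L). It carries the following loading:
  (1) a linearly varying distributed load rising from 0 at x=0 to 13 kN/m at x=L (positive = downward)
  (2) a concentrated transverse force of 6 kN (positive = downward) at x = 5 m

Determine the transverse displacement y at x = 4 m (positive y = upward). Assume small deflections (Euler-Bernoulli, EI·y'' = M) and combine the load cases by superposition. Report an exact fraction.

Load 1 — triangular load w₀=13 kN/m (0→w₀ over full span):
  y_1 = -w₀x²(L-x)²(x+2L)/(120LEI) = -13·4²·(10-4)²·(4+2·10)/(120·10·10000) = -234/15625 m
Load 2 — point force P=6 kN at a=5 m (b=L-a=5):
  y_2 = -Pb²x²(3aL-(3a+b)x)/(6L³EI)  [x≤a] = -6·5²·4²·(3·5·10-(3·5+5)·4)/(6·10³·10000) = -7/2500 m
Superposition: y = Σ y_i = -1111/62500 m ≈ -0.017776 m

y(4) = -1111/62500 m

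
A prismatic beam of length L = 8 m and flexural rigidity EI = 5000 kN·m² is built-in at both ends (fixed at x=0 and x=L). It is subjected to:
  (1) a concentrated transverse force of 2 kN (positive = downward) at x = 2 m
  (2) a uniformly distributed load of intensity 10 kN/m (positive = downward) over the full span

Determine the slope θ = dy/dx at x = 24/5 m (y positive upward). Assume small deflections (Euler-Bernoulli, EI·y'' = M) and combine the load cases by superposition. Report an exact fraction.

Load 1 — point force P=2 kN at a=2 m (b=L-a=6):
  θ_1 = Pa²(L-x)(2bL-(3b+a)(L-x))/(2L³EI)  [x>a] = 2·2²·(8-(24/5))·(2·6·8-(3·6+2)·(8-(24/5)))/(2·8³·5000) = 1/6250 rad
Load 2 — uniform load w=10 kN/m over full span:
  θ_2 = -wx(L-x)(L-2x)/(12EI) = -10·(24/5)·(8-(24/5))·(8-2·(24/5))/(12·5000) = 64/15625 rad
Superposition: θ = Σ θ_i = 133/31250 rad ≈ 0.004256 rad

θ(24/5) = 133/31250 rad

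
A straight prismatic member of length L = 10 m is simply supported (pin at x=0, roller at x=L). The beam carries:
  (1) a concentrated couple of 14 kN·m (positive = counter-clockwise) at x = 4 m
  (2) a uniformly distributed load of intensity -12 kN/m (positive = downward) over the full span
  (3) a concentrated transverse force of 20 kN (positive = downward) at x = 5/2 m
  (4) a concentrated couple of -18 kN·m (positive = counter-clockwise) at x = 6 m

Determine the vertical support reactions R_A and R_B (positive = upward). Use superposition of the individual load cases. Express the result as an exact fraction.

R_A = -227/5 kN, R_B = -273/5 kN

Load 1 — applied couple M₀=14 kN·m at a=4 m (b=L-a=6):
  R_A = M₀/L = 14/10 = 7/5 kN
  R_B = -M₀/L = -14/10 = -7/5 kN
Load 2 — uniform load w=-12 kN/m over full span:
  R_A = wL/2 = (-12)·10/2 = -60 kN
  R_B = wL/2 = (-12)·10/2 = -60 kN
Load 3 — point force P=20 kN at a=5/2 m (b=L-a=15/2):
  R_A = Pb/L = 20·(15/2)/10 = 15 kN
  R_B = Pa/L = 20·(5/2)/10 = 5 kN
Load 4 — applied couple M₀=-18 kN·m at a=6 m (b=L-a=4):
  R_A = M₀/L = (-18)/10 = -9/5 kN
  R_B = -M₀/L = -(-18)/10 = 9/5 kN
Superposition: R_A = -227/5 kN, R_B = -273/5 kN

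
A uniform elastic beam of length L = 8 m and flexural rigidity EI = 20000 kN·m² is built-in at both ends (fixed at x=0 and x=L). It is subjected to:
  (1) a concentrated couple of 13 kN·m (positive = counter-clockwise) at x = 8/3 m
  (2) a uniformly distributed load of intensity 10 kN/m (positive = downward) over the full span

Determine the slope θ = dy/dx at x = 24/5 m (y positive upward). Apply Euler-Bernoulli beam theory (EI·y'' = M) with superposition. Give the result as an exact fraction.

Load 1 — applied couple M₀=13 kN·m at a=8/3 m (b=L-a=16/3):
  θ_1 = (R_Ax²/2 - M_Ax - M₀(x-a))/EI  [x>a] with R_A=13/6, M_A=0 = ((13/6)·(24/5)²/2 - 0·(24/5) - 13·((24/5)-(8/3)))/20000 = -13/93750 rad
Load 2 — uniform load w=10 kN/m over full span:
  θ_2 = -wx(L-x)(L-2x)/(12EI) = -10·(24/5)·(8-(24/5))·(8-2·(24/5))/(12·20000) = 16/15625 rad
Superposition: θ = Σ θ_i = 83/93750 rad ≈ 0.000885 rad

θ(24/5) = 83/93750 rad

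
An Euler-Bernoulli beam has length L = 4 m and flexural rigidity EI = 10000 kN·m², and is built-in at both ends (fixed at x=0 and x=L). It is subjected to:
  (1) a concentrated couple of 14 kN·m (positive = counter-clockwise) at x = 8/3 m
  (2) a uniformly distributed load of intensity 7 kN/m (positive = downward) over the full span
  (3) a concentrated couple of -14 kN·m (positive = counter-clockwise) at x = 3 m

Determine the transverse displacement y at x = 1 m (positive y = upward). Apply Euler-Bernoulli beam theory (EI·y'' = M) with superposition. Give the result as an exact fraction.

y(1) = -763/2880000 m

Load 1 — applied couple M₀=14 kN·m at a=8/3 m (b=L-a=4/3):
  y_1 = (R_Ax³/6 - M_Ax²/2)/EI  [x≤a] with R_A=14/3, M_A=14/3 = ((14/3)·1³/6 - (14/3)·1²/2)/10000 = -7/45000 m
Load 2 — uniform load w=7 kN/m over full span:
  y_2 = -wx²(L-x)²/(24EI) = -7·1²·(4-1)²/(24·10000) = -21/80000 m
Load 3 — applied couple M₀=-14 kN·m at a=3 m (b=L-a=1):
  y_3 = (R_Ax³/6 - M_Ax²/2)/EI  [x≤a] with R_A=-63/16, M_A=-35/8 = ((-63/16)·1³/6 - (-35/8)·1²/2)/10000 = 49/320000 m
Superposition: y = Σ y_i = -763/2880000 m ≈ -0.000265 m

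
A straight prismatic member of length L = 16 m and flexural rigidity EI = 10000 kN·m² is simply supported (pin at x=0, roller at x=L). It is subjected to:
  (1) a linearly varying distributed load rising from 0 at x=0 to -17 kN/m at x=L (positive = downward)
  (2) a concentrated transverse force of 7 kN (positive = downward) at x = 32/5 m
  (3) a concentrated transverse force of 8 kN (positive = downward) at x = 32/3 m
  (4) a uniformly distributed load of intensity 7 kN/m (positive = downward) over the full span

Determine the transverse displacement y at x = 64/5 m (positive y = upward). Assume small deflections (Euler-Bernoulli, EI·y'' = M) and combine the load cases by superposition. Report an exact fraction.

Load 1 — triangular load w₀=-17 kN/m (0→w₀ over full span):
  y_1 = -w₀x(7L⁴-10L²x²+3x⁴)/(360LEI) = -(-17)·(64/5)·(7·16⁴-10·16²·(64/5)²+3·(64/5)⁴)/(360·16·10000) = 4421632/9765625 m
Load 2 — point force P=7 kN at a=32/5 m (b=L-a=48/5):
  y_2 = -Pa(L-x)(2Lx-a²-x²)/(6LEI)  [x>a] = -7·(32/5)·(16-(64/5))·(2·16·(64/5)-(32/5)²-(64/5)²)/(6·16·10000) = -7168/234375 m
Load 3 — point force P=8 kN at a=32/3 m (b=L-a=16/3):
  y_3 = -Pa(L-x)(2Lx-a²-x²)/(6LEI)  [x>a] = -8·(32/3)·(16-(64/5))·(2·16·(64/5)-(32/3)²-(64/5)²)/(6·16·10000) = -237568/6328125 m
Load 4 — uniform load w=7 kN/m over full span:
  y_4 = -wx(L³-2Lx²+x³)/(24EI) = -7·(64/5)·(16³-2·16·(64/5)²+(64/5)³)/(24·10000) = -415744/1171875 m
Superposition: y = Σ y_i = 23636992/791015625 m ≈ 0.029882 m

y(64/5) = 23636992/791015625 m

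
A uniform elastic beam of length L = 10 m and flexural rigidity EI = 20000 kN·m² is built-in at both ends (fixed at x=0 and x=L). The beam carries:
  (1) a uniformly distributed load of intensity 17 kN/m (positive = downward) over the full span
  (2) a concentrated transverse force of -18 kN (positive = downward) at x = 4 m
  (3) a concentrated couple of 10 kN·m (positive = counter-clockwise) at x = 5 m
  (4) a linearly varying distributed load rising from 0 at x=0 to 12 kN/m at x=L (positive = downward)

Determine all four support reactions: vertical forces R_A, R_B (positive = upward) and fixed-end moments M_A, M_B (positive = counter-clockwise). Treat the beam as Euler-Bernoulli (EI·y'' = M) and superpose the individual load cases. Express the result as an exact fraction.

R_A = 23209/250 kN, M_A = 23737/150 kN·m, R_B = 29791/250 kN, M_B = -27283/150 kN·m

Load 1 — uniform load w=17 kN/m over full span:
  R_A = wL/2 = 17·10/2 = 85 kN
  M_A = wL²/12 = 17·10²/12 = 425/3 kN·m
  R_B = wL/2 = 17·10/2 = 85 kN
  M_B = -wL²/12 = -17·10²/12 = -425/3 kN·m
Load 2 — point force P=-18 kN at a=4 m (b=L-a=6):
  R_A = Pb²(3a+b)/L³ = (-18)·6²·(3·4+6)/10³ = -1458/125 kN
  M_A = Pab²/L² = (-18)·4·6²/10² = -648/25 kN·m
  R_B = Pa²(a+3b)/L³ = (-18)·4²·(4+3·6)/10³ = -792/125 kN
  M_B = -Pa²b/L² = -(-18)·4²·6/10² = 432/25 kN·m
Load 3 — applied couple M₀=10 kN·m at a=5 m (b=L-a=5):
  R_A = 6M₀ab/L³ = 6·10·5·5/10³ = 3/2 kN
  M_A = M₀b(2a-b)/L² = 10·5·(2·5-5)/10² = 5/2 kN·m
  R_B = -6M₀ab/L³ = -6·10·5·5/10³ = -3/2 kN
  M_B = M₀a(2b-a)/L² = 10·5·(2·5-5)/10² = 5/2 kN·m
Load 4 — triangular load w₀=12 kN/m (0→w₀ over full span):
  R_A = 3w₀L/20 = 3·12·10/20 = 18 kN
  M_A = w₀L²/30 = 12·10²/30 = 40 kN·m
  R_B = 7w₀L/20 = 7·12·10/20 = 42 kN
  M_B = -w₀L²/20 = -12·10²/20 = -60 kN·m
Superposition: R_A = 23209/250 kN, M_A = 23737/150 kN·m, R_B = 29791/250 kN, M_B = -27283/150 kN·m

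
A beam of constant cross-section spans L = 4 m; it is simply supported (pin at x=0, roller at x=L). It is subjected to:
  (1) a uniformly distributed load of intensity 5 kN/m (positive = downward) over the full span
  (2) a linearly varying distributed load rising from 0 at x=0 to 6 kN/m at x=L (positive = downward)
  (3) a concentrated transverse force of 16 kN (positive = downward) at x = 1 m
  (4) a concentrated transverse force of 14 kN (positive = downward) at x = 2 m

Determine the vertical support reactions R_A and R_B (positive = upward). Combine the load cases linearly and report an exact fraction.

Load 1 — uniform load w=5 kN/m over full span:
  R_A = wL/2 = 5·4/2 = 10 kN
  R_B = wL/2 = 5·4/2 = 10 kN
Load 2 — triangular load w₀=6 kN/m (0→w₀ over full span):
  R_A = w₀L/6 = 6·4/6 = 4 kN
  R_B = w₀L/3 = 6·4/3 = 8 kN
Load 3 — point force P=16 kN at a=1 m (b=L-a=3):
  R_A = Pb/L = 16·3/4 = 12 kN
  R_B = Pa/L = 16·1/4 = 4 kN
Load 4 — point force P=14 kN at a=2 m (b=L-a=2):
  R_A = Pb/L = 14·2/4 = 7 kN
  R_B = Pa/L = 14·2/4 = 7 kN
Superposition: R_A = 33 kN, R_B = 29 kN

R_A = 33 kN, R_B = 29 kN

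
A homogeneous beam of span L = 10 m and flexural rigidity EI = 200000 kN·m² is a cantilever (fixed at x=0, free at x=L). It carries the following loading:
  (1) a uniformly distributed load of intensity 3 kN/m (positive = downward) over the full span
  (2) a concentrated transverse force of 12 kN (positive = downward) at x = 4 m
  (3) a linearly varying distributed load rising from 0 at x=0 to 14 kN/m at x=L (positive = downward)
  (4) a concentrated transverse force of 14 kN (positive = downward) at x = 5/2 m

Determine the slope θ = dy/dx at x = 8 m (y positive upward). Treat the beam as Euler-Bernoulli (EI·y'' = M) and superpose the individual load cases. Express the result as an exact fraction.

θ(8) = -142081/12000000 rad

Load 1 — uniform load w=3 kN/m over full span:
  θ_1 = -wx(x²-3Lx+3L²)/(6EI) = -3·8·(8²-3·10·8+3·10²)/(6·200000) = -31/12500 rad
Load 2 — point force P=12 kN at a=4 m (b=L-a=6):
  θ_2 = -Pa²/(2EI)  [x>a] = -12·4²/(2·200000) = -3/6250 rad
Load 3 — triangular load w₀=14 kN/m (0→w₀ over full span):
  θ_3 = (w₀Lx²/4-w₀L²x/3-w₀x⁴/(24L))/EI = (14·10·8²/4-14·10²·8/3-14·8⁴/(24·10))/200000 = -406/46875 rad
Load 4 — point force P=14 kN at a=5/2 m (b=L-a=15/2):
  θ_4 = -Pa²/(2EI)  [x>a] = -14·(5/2)²/(2·200000) = -7/32000 rad
Superposition: θ = Σ θ_i = -142081/12000000 rad ≈ -0.011840 rad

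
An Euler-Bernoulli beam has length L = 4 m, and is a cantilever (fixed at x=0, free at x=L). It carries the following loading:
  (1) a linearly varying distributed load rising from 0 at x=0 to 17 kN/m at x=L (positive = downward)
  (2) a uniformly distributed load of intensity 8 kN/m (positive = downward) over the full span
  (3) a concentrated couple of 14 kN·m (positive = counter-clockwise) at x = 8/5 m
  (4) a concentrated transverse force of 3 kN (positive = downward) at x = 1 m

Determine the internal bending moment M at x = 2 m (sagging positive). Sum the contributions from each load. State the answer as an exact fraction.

Load 1 — triangular load w₀=17 kN/m (0→w₀ over full span):
  M_1 = w₀Lx/2 - w₀L²/3 - w₀x³/(6L) = 17·4·2/2 - 17·4²/3 - 17·2³/(6·4) = -85/3 kN·m
Load 2 — uniform load w=8 kN/m over full span:
  M_2 = -w(L-x)²/2 = -8·(4-2)²/2 = -16 kN·m
Load 3 — applied couple M₀=14 kN·m at a=8/5 m (b=L-a=12/5):
  M_3 = 0  [x>a] = 0 kN·m
Load 4 — point force P=3 kN at a=1 m (b=L-a=3):
  M_4 = 0  [x>a] = 0 kN·m
Superposition: M = Σ M_i = -133/3 kN·m ≈ -44.333333 kN·m

M(2) = -133/3 kN·m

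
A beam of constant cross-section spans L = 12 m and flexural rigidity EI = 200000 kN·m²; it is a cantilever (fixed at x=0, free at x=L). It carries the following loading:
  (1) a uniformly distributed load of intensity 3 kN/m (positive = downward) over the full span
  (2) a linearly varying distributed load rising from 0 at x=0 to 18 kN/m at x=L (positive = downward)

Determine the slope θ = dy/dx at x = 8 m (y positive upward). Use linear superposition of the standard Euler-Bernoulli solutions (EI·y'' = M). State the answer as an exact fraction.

Load 1 — uniform load w=3 kN/m over full span:
  θ_1 = -wx(x²-3Lx+3L²)/(6EI) = -3·8·(8²-3·12·8+3·12²)/(6·200000) = -13/3125 rad
Load 2 — triangular load w₀=18 kN/m (0→w₀ over full span):
  θ_2 = (w₀Lx²/4-w₀L²x/3-w₀x⁴/(24L))/EI = (18·12·8²/4-18·12²·8/3-18·8⁴/(24·12))/200000 = -58/3125 rad
Superposition: θ = Σ θ_i = -71/3125 rad ≈ -0.022720 rad

θ(8) = -71/3125 rad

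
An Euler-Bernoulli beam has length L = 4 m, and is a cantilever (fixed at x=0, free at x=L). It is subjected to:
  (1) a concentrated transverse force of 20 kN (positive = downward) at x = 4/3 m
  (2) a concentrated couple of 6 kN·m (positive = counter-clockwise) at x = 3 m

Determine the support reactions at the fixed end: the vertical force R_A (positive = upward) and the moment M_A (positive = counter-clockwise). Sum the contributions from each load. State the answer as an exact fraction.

R_A = 20 kN, M_A = 62/3 kN·m

Load 1 — point force P=20 kN at a=4/3 m (b=L-a=8/3):
  R_A = P = 20 kN
  M_A = Pa = 20·(4/3) = 80/3 kN·m
Load 2 — applied couple M₀=6 kN·m at a=3 m (b=L-a=1):
  R_A = 0 kN
  M_A = -M₀ = -6 kN·m
Superposition: R_A = 20 kN, M_A = 62/3 kN·m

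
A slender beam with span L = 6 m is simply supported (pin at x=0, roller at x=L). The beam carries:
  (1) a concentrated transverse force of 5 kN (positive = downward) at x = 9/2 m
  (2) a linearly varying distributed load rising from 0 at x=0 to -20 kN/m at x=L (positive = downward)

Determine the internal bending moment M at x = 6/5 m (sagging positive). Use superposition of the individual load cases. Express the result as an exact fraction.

M(6/5) = -1077/50 kN·m

Load 1 — point force P=5 kN at a=9/2 m (b=L-a=3/2):
  M_1 = Pbx/L  [x≤a] = 5·(3/2)·(6/5)/6 = 3/2 kN·m
Load 2 — triangular load w₀=-20 kN/m (0→w₀ over full span):
  M_2 = w₀Lx/6 - w₀x³/(6L) = (-20)·6·(6/5)/6 - (-20)·(6/5)³/(6·6) = -576/25 kN·m
Superposition: M = Σ M_i = -1077/50 kN·m ≈ -21.540000 kN·m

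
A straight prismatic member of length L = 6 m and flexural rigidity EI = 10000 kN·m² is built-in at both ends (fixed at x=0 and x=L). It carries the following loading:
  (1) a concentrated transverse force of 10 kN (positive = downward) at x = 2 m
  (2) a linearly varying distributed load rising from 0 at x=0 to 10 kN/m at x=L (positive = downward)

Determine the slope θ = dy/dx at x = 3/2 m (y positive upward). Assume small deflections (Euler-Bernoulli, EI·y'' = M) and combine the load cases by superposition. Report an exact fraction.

θ(3/2) = -1693/1280000 rad

Load 1 — point force P=10 kN at a=2 m (b=L-a=4):
  θ_1 = -Pb²x(2aL-(3a+b)x)/(2L³EI)  [x≤a] = -10·4²·(3/2)·(2·2·6-(3·2+4)·(3/2))/(2·6³·10000) = -1/2000 rad
Load 2 — triangular load w₀=10 kN/m (0→w₀ over full span):
  θ_2 = -w₀(2x(L-x)(L-2x)(x+2L)+x²(L-x)²)/(120LEI) = -10·(2·(3/2)·(6-(3/2))·(6-2·(3/2))·((3/2)+2·6)+(3/2)²·(6-(3/2))²)/(120·6·10000) = -1053/1280000 rad
Superposition: θ = Σ θ_i = -1693/1280000 rad ≈ -0.001323 rad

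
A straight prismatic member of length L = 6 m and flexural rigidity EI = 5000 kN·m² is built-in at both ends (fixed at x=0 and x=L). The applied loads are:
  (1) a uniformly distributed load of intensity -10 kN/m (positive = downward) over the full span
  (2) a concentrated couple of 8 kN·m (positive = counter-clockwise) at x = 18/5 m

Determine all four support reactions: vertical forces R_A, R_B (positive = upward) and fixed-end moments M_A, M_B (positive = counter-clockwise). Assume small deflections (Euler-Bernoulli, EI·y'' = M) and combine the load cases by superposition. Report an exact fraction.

Load 1 — uniform load w=-10 kN/m over full span:
  R_A = wL/2 = (-10)·6/2 = -30 kN
  M_A = wL²/12 = (-10)·6²/12 = -30 kN·m
  R_B = wL/2 = (-10)·6/2 = -30 kN
  M_B = -wL²/12 = -(-10)·6²/12 = 30 kN·m
Load 2 — applied couple M₀=8 kN·m at a=18/5 m (b=L-a=12/5):
  R_A = 6M₀ab/L³ = 6·8·(18/5)·(12/5)/6³ = 48/25 kN
  M_A = M₀b(2a-b)/L² = 8·(12/5)·(2·(18/5)-(12/5))/6² = 64/25 kN·m
  R_B = -6M₀ab/L³ = -6·8·(18/5)·(12/5)/6³ = -48/25 kN
  M_B = M₀a(2b-a)/L² = 8·(18/5)·(2·(12/5)-(18/5))/6² = 24/25 kN·m
Superposition: R_A = -702/25 kN, M_A = -686/25 kN·m, R_B = -798/25 kN, M_B = 774/25 kN·m

R_A = -702/25 kN, M_A = -686/25 kN·m, R_B = -798/25 kN, M_B = 774/25 kN·m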